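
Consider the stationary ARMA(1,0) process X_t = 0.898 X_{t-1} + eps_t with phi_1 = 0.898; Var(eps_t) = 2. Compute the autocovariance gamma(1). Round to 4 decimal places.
\gamma(1) = 9.2771

Multiply the model equation by X_{t-k} and take expectations. With theta_0 = psi_0 = 1 and psi_j the MA(infinity) weights, this gives
  gamma(k) - sum_i phi_i gamma(k-i) = c_k,
  c_k = sigma^2 * sum_{j=k..q} theta_j psi_{j-k}   (c_k = 0 for k > q),
using gamma(-m) = gamma(m).
Pure AR (q = 0): c_0 = sigma^2 = 2, c_k = 0 for k >= 1.
Equations for k = 0 and k = 1 (AR order 1):
  gamma(0) = phi_1 gamma(1) + c_0
  gamma(1) = phi_1 gamma(0) + c_1
Substituting the second into the first: gamma(0) (1 - phi_1^2) = c_0 + phi_1 c_1, so
  gamma(0) = c_0 / (1 - phi_1^2) = 2 / (1 - (0.898)^2) = 2 / 0.193596 = 10.330792.
  gamma(1) = phi_1 gamma(0) = (0.898)(10.330792) = 9.277051.
Therefore gamma(1) = 9.2771 (to 4 decimal places).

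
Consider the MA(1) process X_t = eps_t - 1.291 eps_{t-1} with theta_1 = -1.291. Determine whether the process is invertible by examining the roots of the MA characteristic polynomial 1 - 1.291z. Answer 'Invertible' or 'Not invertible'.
\text{Not invertible}

The MA(q) characteristic polynomial is P(z) = 1 - 1.291z.
Invertibility requires all roots to lie outside the unit circle, i.e. |z| > 1 for every root.
This is linear in z: 1 + (-1.291) z = 0  =>  z = -1/(-1.291) = 0.774593,  |z| = 0.774593.
Moduli of all roots: 0.7746.
All moduli strictly greater than 1? No.
Verdict: Not invertible.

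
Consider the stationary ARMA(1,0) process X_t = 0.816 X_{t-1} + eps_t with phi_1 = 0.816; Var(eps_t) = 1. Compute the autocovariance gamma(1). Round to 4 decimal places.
\gamma(1) = 2.4421

Multiply the model equation by X_{t-k} and take expectations. With theta_0 = psi_0 = 1 and psi_j the MA(infinity) weights, this gives
  gamma(k) - sum_i phi_i gamma(k-i) = c_k,
  c_k = sigma^2 * sum_{j=k..q} theta_j psi_{j-k}   (c_k = 0 for k > q),
using gamma(-m) = gamma(m).
Pure AR (q = 0): c_0 = sigma^2 = 1, c_k = 0 for k >= 1.
Equations for k = 0 and k = 1 (AR order 1):
  gamma(0) = phi_1 gamma(1) + c_0
  gamma(1) = phi_1 gamma(0) + c_1
Substituting the second into the first: gamma(0) (1 - phi_1^2) = c_0 + phi_1 c_1, so
  gamma(0) = c_0 / (1 - phi_1^2) = 1 / (1 - (0.816)^2) = 1 / 0.334144 = 2.992722.
  gamma(1) = phi_1 gamma(0) = (0.816)(2.992722) = 2.442061.
Therefore gamma(1) = 2.4421 (to 4 decimal places).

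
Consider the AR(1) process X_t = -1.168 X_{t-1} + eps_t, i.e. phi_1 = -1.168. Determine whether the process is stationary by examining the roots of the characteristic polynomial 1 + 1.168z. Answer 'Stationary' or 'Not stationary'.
\text{Not stationary}

The AR(p) characteristic polynomial is P(z) = 1 + 1.168z.
Stationarity requires all roots to lie outside the unit circle, i.e. |z| > 1 for every root.
This is linear in z: 1 + (1.168) z = 0  =>  z = -1/(1.168) = -0.856164,  |z| = 0.856164.
Moduli of all roots: 0.8562.
All moduli strictly greater than 1? No.
Verdict: Not stationary.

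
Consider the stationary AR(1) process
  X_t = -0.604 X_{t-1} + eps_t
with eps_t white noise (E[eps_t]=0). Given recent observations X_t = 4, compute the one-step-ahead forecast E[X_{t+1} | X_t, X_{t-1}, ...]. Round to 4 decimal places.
E[X_{t+1} \mid \mathcal F_t] = -2.4160

For an AR(p) model X_t = c + sum_i phi_i X_{t-i} + eps_t, the
one-step-ahead conditional mean is
  E[X_{t+1} | X_t, ...] = c + sum_i phi_i X_{t+1-i}.
Substitute known values:
  E[X_{t+1} | ...] = (-0.604) * (4)
                   = -2.4160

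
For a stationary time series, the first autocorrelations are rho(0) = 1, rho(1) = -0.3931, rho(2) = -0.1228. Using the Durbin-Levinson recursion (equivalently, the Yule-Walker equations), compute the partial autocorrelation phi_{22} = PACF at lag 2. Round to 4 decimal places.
\phi_{22} = -0.3280

The PACF at lag k is phi_{kk}, the last component of the solution
to the Yule-Walker system G_k phi = r_k where
  (G_k)_{ij} = rho(|i - j|), (r_k)_i = rho(i), i,j = 1..k.
Equivalently, Durbin-Levinson gives phi_{kk} iteratively:
  phi_{11} = rho(1)
  phi_{kk} = [rho(k) - sum_{j=1..k-1} phi_{k-1,j} rho(k-j)]
            / [1 - sum_{j=1..k-1} phi_{k-1,j} rho(j)],
  phi_{k,j} = phi_{k-1,j} - phi_{kk} phi_{k-1,k-j},  j = 1..k-1.
Step k = 1:
  phi_11 = rho(1) = -0.3931.
Step k = 2:
  phi_22 = [rho(2) - phi_11 rho(1)] / [1 - phi_11 rho(1)] = [-0.1228 - (-0.3931)(-0.3931)] / [1 - (-0.3931)(-0.3931)]
         = -0.27732761 / 0.84547239 = -0.328.
Therefore phi_{22} = -0.3280.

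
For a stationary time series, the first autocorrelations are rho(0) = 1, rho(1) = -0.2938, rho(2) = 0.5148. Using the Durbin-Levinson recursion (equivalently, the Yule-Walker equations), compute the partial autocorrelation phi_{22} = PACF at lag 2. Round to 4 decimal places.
\phi_{22} = 0.4690

The PACF at lag k is phi_{kk}, the last component of the solution
to the Yule-Walker system G_k phi = r_k where
  (G_k)_{ij} = rho(|i - j|), (r_k)_i = rho(i), i,j = 1..k.
Equivalently, Durbin-Levinson gives phi_{kk} iteratively:
  phi_{11} = rho(1)
  phi_{kk} = [rho(k) - sum_{j=1..k-1} phi_{k-1,j} rho(k-j)]
            / [1 - sum_{j=1..k-1} phi_{k-1,j} rho(j)],
  phi_{k,j} = phi_{k-1,j} - phi_{kk} phi_{k-1,k-j},  j = 1..k-1.
Step k = 1:
  phi_11 = rho(1) = -0.2938.
Step k = 2:
  phi_22 = [rho(2) - phi_11 rho(1)] / [1 - phi_11 rho(1)] = [0.5148 - (-0.2938)(-0.2938)] / [1 - (-0.2938)(-0.2938)]
         = 0.42848156 / 0.91368156 = 0.469.
Therefore phi_{22} = 0.4690.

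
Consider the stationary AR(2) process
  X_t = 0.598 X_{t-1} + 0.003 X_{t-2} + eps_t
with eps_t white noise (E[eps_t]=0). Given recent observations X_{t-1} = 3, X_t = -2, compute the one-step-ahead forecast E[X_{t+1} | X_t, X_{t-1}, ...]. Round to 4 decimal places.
E[X_{t+1} \mid \mathcal F_t] = -1.1870

For an AR(p) model X_t = c + sum_i phi_i X_{t-i} + eps_t, the
one-step-ahead conditional mean is
  E[X_{t+1} | X_t, ...] = c + sum_i phi_i X_{t+1-i}.
Substitute known values:
  E[X_{t+1} | ...] = (0.598) * (-2) + (0.003) * (3)
                   = -1.1870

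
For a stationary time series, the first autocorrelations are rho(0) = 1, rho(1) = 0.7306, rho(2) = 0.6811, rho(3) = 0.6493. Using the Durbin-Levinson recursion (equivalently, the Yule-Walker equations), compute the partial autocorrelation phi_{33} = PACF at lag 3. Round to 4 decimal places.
\phi_{33} = 0.1860

The PACF at lag k is phi_{kk}, the last component of the solution
to the Yule-Walker system G_k phi = r_k where
  (G_k)_{ij} = rho(|i - j|), (r_k)_i = rho(i), i,j = 1..k.
Equivalently, Durbin-Levinson gives phi_{kk} iteratively:
  phi_{11} = rho(1)
  phi_{kk} = [rho(k) - sum_{j=1..k-1} phi_{k-1,j} rho(k-j)]
            / [1 - sum_{j=1..k-1} phi_{k-1,j} rho(j)],
  phi_{k,j} = phi_{k-1,j} - phi_{kk} phi_{k-1,k-j},  j = 1..k-1.
Step k = 1:
  phi_11 = rho(1) = 0.7306.
Step k = 2:
  phi_22 = [rho(2) - phi_11 rho(1)] / [1 - phi_11 rho(1)] = [0.6811 - (0.7306)(0.7306)] / [1 - (0.7306)(0.7306)]
         = 0.14732364 / 0.46622364 = 0.315994.
  Update: phi_21 = phi_11 - phi_22 phi_11 = 0.7306 - (0.315994)(0.7306) = 0.499735.
Step k = 3:
  phi_33 = [rho(3) - phi_21 rho(2) - phi_22 rho(1)] / [1 - phi_21 rho(1) - phi_22 rho(2)]
    numerator   = 0.6493 - (0.499735)(0.6811) - (0.315994)(0.7306) = 0.07806554
    denominator = 1 - (0.499735)(0.7306) - (0.315994)(0.6811) = 0.41967033
  phi_33 = 0.07806554 / 0.41967033 = 0.186.
Therefore phi_{33} = 0.1860.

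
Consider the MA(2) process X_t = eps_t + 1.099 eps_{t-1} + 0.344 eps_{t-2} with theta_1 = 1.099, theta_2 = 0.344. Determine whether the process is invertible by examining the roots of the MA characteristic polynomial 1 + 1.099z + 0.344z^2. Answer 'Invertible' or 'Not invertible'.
\text{Invertible}

The MA(q) characteristic polynomial is P(z) = 1 + 1.099z + 0.344z^2.
Invertibility requires all roots to lie outside the unit circle, i.e. |z| > 1 for every root.
Set 1 + (1.099) z + (0.344) z^2 = 0, i.e. a z^2 + b z + c = 0 with a = 0.344, b = 1.099, c = 1.
Discriminant D = b^2 - 4ac = (1.099)^2 - 4*(0.344)*1 = 1.207801 - (1.376) = -0.168199.
D < 0, so the roots are the complex-conjugate pair z = (-b +/- i sqrt(-D)) / (2a) = -1.5974 +/- 0.5961i.
For a conjugate pair |z|^2 = z * conj(z) = (product of roots) = c/a = 1/(0.344) = 2.906977, so |z| = sqrt(2.906977) = 1.705 for both roots.
Moduli of all roots: 1.7050, 1.7050.
All moduli strictly greater than 1? Yes.
Verdict: Invertible.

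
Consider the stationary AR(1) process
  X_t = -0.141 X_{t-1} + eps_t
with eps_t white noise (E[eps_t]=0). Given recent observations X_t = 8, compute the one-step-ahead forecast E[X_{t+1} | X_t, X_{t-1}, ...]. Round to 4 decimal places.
E[X_{t+1} \mid \mathcal F_t] = -1.1280

For an AR(p) model X_t = c + sum_i phi_i X_{t-i} + eps_t, the
one-step-ahead conditional mean is
  E[X_{t+1} | X_t, ...] = c + sum_i phi_i X_{t+1-i}.
Substitute known values:
  E[X_{t+1} | ...] = (-0.141) * (8)
                   = -1.1280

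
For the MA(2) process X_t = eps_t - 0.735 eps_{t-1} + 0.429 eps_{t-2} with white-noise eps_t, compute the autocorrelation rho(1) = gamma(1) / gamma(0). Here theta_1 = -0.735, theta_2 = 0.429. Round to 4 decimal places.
\rho(1) = -0.6091

For an MA(q) process with theta_0 = 1, the autocovariance is
  gamma(k) = sigma^2 * sum_{i=0..q-k} theta_i * theta_{i+k},
and rho(k) = gamma(k) / gamma(0). Sigma^2 cancels.
  numerator   = (1)*(-0.735) + (-0.735)*(0.429) = -1.050315.
  denominator = (1)^2 + (-0.735)^2 + (0.429)^2 = 1.724266.
  rho(1) = -1.050315 / 1.724266 = -0.6091.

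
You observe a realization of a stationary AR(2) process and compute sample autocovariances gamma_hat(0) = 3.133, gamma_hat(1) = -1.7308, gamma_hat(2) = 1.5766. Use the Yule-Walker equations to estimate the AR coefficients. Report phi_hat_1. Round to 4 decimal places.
\hat\phi_{1} = -0.3950

The Yule-Walker equations for an AR(p) process read, in matrix form,
  Gamma_p phi = r_p,   with   (Gamma_p)_{ij} = gamma(|i - j|),
                       (r_p)_i = gamma(i),   i,j = 1..p.
Substitute the sample gammas (Toeplitz matrix and right-hand side of size 2):
  Gamma_p = [[3.133, -1.7308], [-1.7308, 3.133]]
  r_p     = [-1.7308, 1.5766]
Written out:
  3.133 phi_1 - 1.7308 phi_2 = -1.7308
  -1.7308 phi_1 + 3.133 phi_2 = 1.5766
Solve by Cramer's rule:
  det = gamma(0)^2 - gamma(1)^2 = (3.133)^2 - (-1.7308)^2 = 9.815689 - 2.99566864 = 6.82002036
  phi_hat_1 = [gamma(1) gamma(0) - gamma(1) gamma(2)] / det = [(-1.7308)(3.133) - (-1.7308)(1.5766)] / 6.82002036 = -2.69381712 / 6.82002036 = -0.395
  phi_hat_2 = [gamma(0) gamma(2) - gamma(1)^2] / det = [(3.133)(1.5766) - (-1.7308)^2] / 6.82002036 = 1.94381916 / 6.82002036 = 0.285
So phi_hat = [-0.3950, 0.2850].
Therefore phi_hat_1 = -0.3950.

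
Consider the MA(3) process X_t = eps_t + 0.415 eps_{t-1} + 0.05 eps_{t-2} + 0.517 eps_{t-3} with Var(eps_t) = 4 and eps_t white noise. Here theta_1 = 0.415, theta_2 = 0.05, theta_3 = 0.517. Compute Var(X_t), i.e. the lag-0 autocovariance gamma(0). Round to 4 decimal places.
\gamma(0) = 5.7681

For an MA(q) process X_t = eps_t + sum_i theta_i eps_{t-i} with
Var(eps_t) = sigma^2, the variance is
  gamma(0) = sigma^2 * (1 + sum_i theta_i^2).
  sum_i theta_i^2 = (0.415)^2 + (0.05)^2 + (0.517)^2 = 0.172225 + 0.0025 + 0.267289 = 0.442014.
  gamma(0) = 4 * (1 + 0.442014) = 4 * 1.442014 = 5.768056, which rounds to 5.7681.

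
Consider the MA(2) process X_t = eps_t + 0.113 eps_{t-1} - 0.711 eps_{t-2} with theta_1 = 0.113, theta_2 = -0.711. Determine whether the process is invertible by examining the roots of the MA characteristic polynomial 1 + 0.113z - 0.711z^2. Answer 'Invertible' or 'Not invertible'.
\text{Invertible}

The MA(q) characteristic polynomial is P(z) = 1 + 0.113z - 0.711z^2.
Invertibility requires all roots to lie outside the unit circle, i.e. |z| > 1 for every root.
Set 1 + (0.113) z + (-0.711) z^2 = 0, i.e. a z^2 + b z + c = 0 with a = -0.711, b = 0.113, c = 1.
Discriminant D = b^2 - 4ac = (0.113)^2 - 4*(-0.711)*1 = 0.012769 - (-2.844) = 2.856769.
D >= 0, so the roots are real: z = (-b +/- sqrt(D)) / (2a) = (-0.113 +/- 1.690198) / (-1.422).
  z_1 = (-0.113 + 1.690198) / (-1.422) = -1.1091,   |z_1| = 1.1091.
  z_2 = (-0.113 - 1.690198) / (-1.422) = 1.2681,   |z_2| = 1.2681.
Moduli of all roots: 1.1091, 1.2681.
All moduli strictly greater than 1? Yes.
Verdict: Invertible.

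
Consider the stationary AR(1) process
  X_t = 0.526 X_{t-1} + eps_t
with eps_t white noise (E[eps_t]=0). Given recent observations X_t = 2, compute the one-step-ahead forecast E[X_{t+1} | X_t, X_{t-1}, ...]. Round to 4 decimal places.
E[X_{t+1} \mid \mathcal F_t] = 1.0520

For an AR(p) model X_t = c + sum_i phi_i X_{t-i} + eps_t, the
one-step-ahead conditional mean is
  E[X_{t+1} | X_t, ...] = c + sum_i phi_i X_{t+1-i}.
Substitute known values:
  E[X_{t+1} | ...] = (0.526) * (2)
                   = 1.0520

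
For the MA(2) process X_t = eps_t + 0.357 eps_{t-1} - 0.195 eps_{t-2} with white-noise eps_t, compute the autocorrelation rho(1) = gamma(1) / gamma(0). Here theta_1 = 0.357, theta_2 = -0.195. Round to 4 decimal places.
\rho(1) = 0.2466

For an MA(q) process with theta_0 = 1, the autocovariance is
  gamma(k) = sigma^2 * sum_{i=0..q-k} theta_i * theta_{i+k},
and rho(k) = gamma(k) / gamma(0). Sigma^2 cancels.
  numerator   = (1)*(0.357) + (0.357)*(-0.195) = 0.287385.
  denominator = (1)^2 + (0.357)^2 + (-0.195)^2 = 1.165474.
  rho(1) = 0.287385 / 1.165474 = 0.2466.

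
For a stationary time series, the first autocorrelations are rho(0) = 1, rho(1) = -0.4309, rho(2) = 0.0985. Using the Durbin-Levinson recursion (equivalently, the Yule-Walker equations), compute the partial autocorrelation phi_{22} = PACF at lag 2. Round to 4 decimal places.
\phi_{22} = -0.1071

The PACF at lag k is phi_{kk}, the last component of the solution
to the Yule-Walker system G_k phi = r_k where
  (G_k)_{ij} = rho(|i - j|), (r_k)_i = rho(i), i,j = 1..k.
Equivalently, Durbin-Levinson gives phi_{kk} iteratively:
  phi_{11} = rho(1)
  phi_{kk} = [rho(k) - sum_{j=1..k-1} phi_{k-1,j} rho(k-j)]
            / [1 - sum_{j=1..k-1} phi_{k-1,j} rho(j)],
  phi_{k,j} = phi_{k-1,j} - phi_{kk} phi_{k-1,k-j},  j = 1..k-1.
Step k = 1:
  phi_11 = rho(1) = -0.4309.
Step k = 2:
  phi_22 = [rho(2) - phi_11 rho(1)] / [1 - phi_11 rho(1)] = [0.0985 - (-0.4309)(-0.4309)] / [1 - (-0.4309)(-0.4309)]
         = -0.08717481 / 0.81432519 = -0.1071.
Therefore phi_{22} = -0.1071.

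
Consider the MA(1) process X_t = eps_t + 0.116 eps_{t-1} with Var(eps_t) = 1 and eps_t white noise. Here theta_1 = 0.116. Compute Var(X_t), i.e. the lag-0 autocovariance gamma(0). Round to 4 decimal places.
\gamma(0) = 1.0135

For an MA(q) process X_t = eps_t + sum_i theta_i eps_{t-i} with
Var(eps_t) = sigma^2, the variance is
  gamma(0) = sigma^2 * (1 + sum_i theta_i^2).
  sum_i theta_i^2 = (0.116)^2 = 0.013456.
  gamma(0) = 1 * (1 + 0.013456) = 1 * 1.013456 = 1.013456, which rounds to 1.0135.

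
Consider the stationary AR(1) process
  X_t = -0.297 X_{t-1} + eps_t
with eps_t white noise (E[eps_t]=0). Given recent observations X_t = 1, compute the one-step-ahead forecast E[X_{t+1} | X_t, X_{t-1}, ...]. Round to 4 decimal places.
E[X_{t+1} \mid \mathcal F_t] = -0.2970

For an AR(p) model X_t = c + sum_i phi_i X_{t-i} + eps_t, the
one-step-ahead conditional mean is
  E[X_{t+1} | X_t, ...] = c + sum_i phi_i X_{t+1-i}.
Substitute known values:
  E[X_{t+1} | ...] = (-0.297) * (1)
                   = -0.2970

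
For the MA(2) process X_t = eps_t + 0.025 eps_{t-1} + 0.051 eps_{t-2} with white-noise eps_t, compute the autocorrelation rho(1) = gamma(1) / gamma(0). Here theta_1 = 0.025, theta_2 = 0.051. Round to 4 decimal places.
\rho(1) = 0.0262

For an MA(q) process with theta_0 = 1, the autocovariance is
  gamma(k) = sigma^2 * sum_{i=0..q-k} theta_i * theta_{i+k},
and rho(k) = gamma(k) / gamma(0). Sigma^2 cancels.
  numerator   = (1)*(0.025) + (0.025)*(0.051) = 0.026275.
  denominator = (1)^2 + (0.025)^2 + (0.051)^2 = 1.003226.
  rho(1) = 0.026275 / 1.003226 = 0.0262.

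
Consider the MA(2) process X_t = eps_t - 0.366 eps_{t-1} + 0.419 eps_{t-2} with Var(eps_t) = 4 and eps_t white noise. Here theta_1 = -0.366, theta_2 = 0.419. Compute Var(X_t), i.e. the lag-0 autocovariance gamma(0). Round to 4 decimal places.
\gamma(0) = 5.2381

For an MA(q) process X_t = eps_t + sum_i theta_i eps_{t-i} with
Var(eps_t) = sigma^2, the variance is
  gamma(0) = sigma^2 * (1 + sum_i theta_i^2).
  sum_i theta_i^2 = (-0.366)^2 + (0.419)^2 = 0.133956 + 0.175561 = 0.309517.
  gamma(0) = 4 * (1 + 0.309517) = 4 * 1.309517 = 5.238068, which rounds to 5.2381.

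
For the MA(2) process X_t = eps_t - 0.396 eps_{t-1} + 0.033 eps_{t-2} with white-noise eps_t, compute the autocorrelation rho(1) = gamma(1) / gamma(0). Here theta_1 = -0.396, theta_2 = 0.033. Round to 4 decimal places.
\rho(1) = -0.3533

For an MA(q) process with theta_0 = 1, the autocovariance is
  gamma(k) = sigma^2 * sum_{i=0..q-k} theta_i * theta_{i+k},
and rho(k) = gamma(k) / gamma(0). Sigma^2 cancels.
  numerator   = (1)*(-0.396) + (-0.396)*(0.033) = -0.409068.
  denominator = (1)^2 + (-0.396)^2 + (0.033)^2 = 1.157905.
  rho(1) = -0.409068 / 1.157905 = -0.3533.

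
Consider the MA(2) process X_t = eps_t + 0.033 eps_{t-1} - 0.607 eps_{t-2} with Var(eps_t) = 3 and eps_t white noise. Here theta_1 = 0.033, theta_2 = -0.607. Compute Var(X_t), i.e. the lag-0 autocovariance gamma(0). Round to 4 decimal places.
\gamma(0) = 4.1086

For an MA(q) process X_t = eps_t + sum_i theta_i eps_{t-i} with
Var(eps_t) = sigma^2, the variance is
  gamma(0) = sigma^2 * (1 + sum_i theta_i^2).
  sum_i theta_i^2 = (0.033)^2 + (-0.607)^2 = 0.001089 + 0.368449 = 0.369538.
  gamma(0) = 3 * (1 + 0.369538) = 3 * 1.369538 = 4.108614, which rounds to 4.1086.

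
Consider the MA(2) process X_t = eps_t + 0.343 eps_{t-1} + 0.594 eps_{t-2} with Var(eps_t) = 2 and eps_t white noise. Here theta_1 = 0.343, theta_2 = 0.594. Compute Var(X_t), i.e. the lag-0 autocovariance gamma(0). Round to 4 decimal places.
\gamma(0) = 2.9410

For an MA(q) process X_t = eps_t + sum_i theta_i eps_{t-i} with
Var(eps_t) = sigma^2, the variance is
  gamma(0) = sigma^2 * (1 + sum_i theta_i^2).
  sum_i theta_i^2 = (0.343)^2 + (0.594)^2 = 0.117649 + 0.352836 = 0.470485.
  gamma(0) = 2 * (1 + 0.470485) = 2 * 1.470485 = 2.94097, which rounds to 2.9410.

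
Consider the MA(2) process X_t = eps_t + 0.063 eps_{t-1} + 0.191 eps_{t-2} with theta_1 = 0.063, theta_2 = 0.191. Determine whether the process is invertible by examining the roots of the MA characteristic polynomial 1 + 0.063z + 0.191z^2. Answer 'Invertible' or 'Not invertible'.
\text{Invertible}

The MA(q) characteristic polynomial is P(z) = 1 + 0.063z + 0.191z^2.
Invertibility requires all roots to lie outside the unit circle, i.e. |z| > 1 for every root.
Set 1 + (0.063) z + (0.191) z^2 = 0, i.e. a z^2 + b z + c = 0 with a = 0.191, b = 0.063, c = 1.
Discriminant D = b^2 - 4ac = (0.063)^2 - 4*(0.191)*1 = 0.003969 - (0.764) = -0.760031.
D < 0, so the roots are the complex-conjugate pair z = (-b +/- i sqrt(-D)) / (2a) = -0.1649 +/- 2.2822i.
For a conjugate pair |z|^2 = z * conj(z) = (product of roots) = c/a = 1/(0.191) = 5.235602, so |z| = sqrt(5.235602) = 2.2881 for both roots.
Moduli of all roots: 2.2881, 2.2881.
All moduli strictly greater than 1? Yes.
Verdict: Invertible.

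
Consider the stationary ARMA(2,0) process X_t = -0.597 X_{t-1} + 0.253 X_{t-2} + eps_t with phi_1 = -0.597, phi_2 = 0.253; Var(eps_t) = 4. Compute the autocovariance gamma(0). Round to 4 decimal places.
\gamma(0) = 11.8288

Multiply the model equation by X_{t-k} and take expectations. With theta_0 = psi_0 = 1 and psi_j the MA(infinity) weights, this gives
  gamma(k) - sum_i phi_i gamma(k-i) = c_k,
  c_k = sigma^2 * sum_{j=k..q} theta_j psi_{j-k}   (c_k = 0 for k > q),
using gamma(-m) = gamma(m).
Pure AR (q = 0): c_0 = sigma^2 = 4, c_k = 0 for k >= 1.
Equations for k = 0, 1, 2 (AR order 2, c_2 = 0):
  (E0) gamma(0) = phi_1 gamma(1) + phi_2 gamma(2) + c_0
  (E1) gamma(1) = phi_1 gamma(0) + phi_2 gamma(1) + c_1
  (E2) gamma(2) = phi_1 gamma(1) + phi_2 gamma(0)
From (E1): gamma(1) = A gamma(0) + B with
  A = phi_1 / (1 - phi_2) = -0.597 / 0.747 = -0.799197,   B = c_1 / (1 - phi_2) = 0 / 0.747 = 0.
Insert (E2) into (E0): gamma(0) (1 - phi_2^2) = phi_1 (1 + phi_2) gamma(1) + c_0.
  phi_1 (1 + phi_2) = (-0.597)(1.253) = -0.748041,   1 - phi_2^2 = 0.935991.
Replace gamma(1) by A gamma(0) + B and collect gamma(0):
  gamma(0) [0.935991 - (-0.748041)(-0.799197)] = c_0 = 4
  gamma(0) * 0.338159 = 4
  gamma(0) = 4 / 0.338159 = 11.828754.
Therefore gamma(0) = 11.8288 (to 4 decimal places).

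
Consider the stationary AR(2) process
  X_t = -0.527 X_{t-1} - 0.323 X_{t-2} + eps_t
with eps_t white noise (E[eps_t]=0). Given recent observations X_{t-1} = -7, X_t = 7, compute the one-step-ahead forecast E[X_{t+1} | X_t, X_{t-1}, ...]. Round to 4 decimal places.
E[X_{t+1} \mid \mathcal F_t] = -1.4280

For an AR(p) model X_t = c + sum_i phi_i X_{t-i} + eps_t, the
one-step-ahead conditional mean is
  E[X_{t+1} | X_t, ...] = c + sum_i phi_i X_{t+1-i}.
Substitute known values:
  E[X_{t+1} | ...] = (-0.527) * (7) + (-0.323) * (-7)
                   = -1.4280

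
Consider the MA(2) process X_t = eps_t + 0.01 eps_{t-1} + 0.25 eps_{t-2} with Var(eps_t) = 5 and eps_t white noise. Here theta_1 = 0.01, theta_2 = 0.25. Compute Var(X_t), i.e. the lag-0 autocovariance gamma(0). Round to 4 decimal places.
\gamma(0) = 5.3130

For an MA(q) process X_t = eps_t + sum_i theta_i eps_{t-i} with
Var(eps_t) = sigma^2, the variance is
  gamma(0) = sigma^2 * (1 + sum_i theta_i^2).
  sum_i theta_i^2 = (0.01)^2 + (0.25)^2 = 0.0001 + 0.0625 = 0.0626.
  gamma(0) = 5 * (1 + 0.0626) = 5 * 1.0626 = 5.313, which rounds to 5.3130.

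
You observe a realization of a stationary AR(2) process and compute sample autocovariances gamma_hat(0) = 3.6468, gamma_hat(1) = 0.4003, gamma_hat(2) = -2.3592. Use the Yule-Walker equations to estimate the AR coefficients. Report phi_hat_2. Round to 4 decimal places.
\hat\phi_{2} = -0.6670

The Yule-Walker equations for an AR(p) process read, in matrix form,
  Gamma_p phi = r_p,   with   (Gamma_p)_{ij} = gamma(|i - j|),
                       (r_p)_i = gamma(i),   i,j = 1..p.
Substitute the sample gammas (Toeplitz matrix and right-hand side of size 2):
  Gamma_p = [[3.6468, 0.4003], [0.4003, 3.6468]]
  r_p     = [0.4003, -2.3592]
Written out:
  3.6468 phi_1 + 0.4003 phi_2 = 0.4003
  0.4003 phi_1 + 3.6468 phi_2 = -2.3592
Solve by Cramer's rule:
  det = gamma(0)^2 - gamma(1)^2 = (3.6468)^2 - (0.4003)^2 = 13.29915024 - 0.16024009 = 13.13891015
  phi_hat_1 = [gamma(1) gamma(0) - gamma(1) gamma(2)] / det = [(0.4003)(3.6468) - (0.4003)(-2.3592)] / 13.13891015 = 2.4042018 / 13.13891015 = 0.183
  phi_hat_2 = [gamma(0) gamma(2) - gamma(1)^2] / det = [(3.6468)(-2.3592) - (0.4003)^2] / 13.13891015 = -8.76377065 / 13.13891015 = -0.667
So phi_hat = [0.1830, -0.6670].
Therefore phi_hat_2 = -0.6670.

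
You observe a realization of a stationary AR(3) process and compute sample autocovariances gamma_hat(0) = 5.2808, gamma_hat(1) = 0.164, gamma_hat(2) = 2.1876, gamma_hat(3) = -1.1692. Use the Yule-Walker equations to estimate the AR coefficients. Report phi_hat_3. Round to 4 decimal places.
\hat\phi_{3} = -0.2920

The Yule-Walker equations for an AR(p) process read, in matrix form,
  Gamma_p phi = r_p,   with   (Gamma_p)_{ij} = gamma(|i - j|),
                       (r_p)_i = gamma(i),   i,j = 1..p.
Substitute the sample gammas (Toeplitz matrix and right-hand side of size 3):
  Gamma_p = [[5.2808, 0.164, 2.1876], [0.164, 5.2808, 0.164], [2.1876, 0.164, 5.2808]]
  r_p     = [0.164, 2.1876, -1.1692]
Written out (R1..R3):
  (R1) 5.2808 phi_1 + 0.164 phi_2 + 2.1876 phi_3 = 0.164
  (R2) 0.164 phi_1 + 5.2808 phi_2 + 0.164 phi_3 = 2.1876
  (R3) 2.1876 phi_1 + 0.164 phi_2 + 5.2808 phi_3 = -1.1692
Gaussian elimination:
  R2 <- R2 - (0.164/5.2808) R1 = R2 - (0.031056) R1:  5.275707 phi_2 + 0.096062 phi_3 = 2.182507
  R3 <- R3 - (2.1876/5.2808) R1 = R3 - (0.414255) R1:  0.096062 phi_2 + 4.374575 phi_3 = -1.237138
  R3 <- R3 - (0.096062/5.275707) R2 = R3 - (0.018208) R2:  4.372826 phi_3 = -1.276878
Back-substitution:
  phi_hat_3 = -1.276878 / 4.372826 = -0.292003
  phi_hat_2 = (2.182507 - (0.096062)(-0.292003)) / 5.275707 = 0.419007
  phi_hat_1 = (0.164 - (0.164)(0.419007) - (2.1876)(-0.292003)) / 5.2808 = 0.139007
So phi_hat = [0.1390, 0.4190, -0.2920].
Therefore phi_hat_3 = -0.2920.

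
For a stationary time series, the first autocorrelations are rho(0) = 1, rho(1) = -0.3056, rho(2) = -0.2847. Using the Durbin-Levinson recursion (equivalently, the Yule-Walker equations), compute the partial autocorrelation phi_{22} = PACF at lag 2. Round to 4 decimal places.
\phi_{22} = -0.4170

The PACF at lag k is phi_{kk}, the last component of the solution
to the Yule-Walker system G_k phi = r_k where
  (G_k)_{ij} = rho(|i - j|), (r_k)_i = rho(i), i,j = 1..k.
Equivalently, Durbin-Levinson gives phi_{kk} iteratively:
  phi_{11} = rho(1)
  phi_{kk} = [rho(k) - sum_{j=1..k-1} phi_{k-1,j} rho(k-j)]
            / [1 - sum_{j=1..k-1} phi_{k-1,j} rho(j)],
  phi_{k,j} = phi_{k-1,j} - phi_{kk} phi_{k-1,k-j},  j = 1..k-1.
Step k = 1:
  phi_11 = rho(1) = -0.3056.
Step k = 2:
  phi_22 = [rho(2) - phi_11 rho(1)] / [1 - phi_11 rho(1)] = [-0.2847 - (-0.3056)(-0.3056)] / [1 - (-0.3056)(-0.3056)]
         = -0.37809136 / 0.90660864 = -0.417.
Therefore phi_{22} = -0.4170.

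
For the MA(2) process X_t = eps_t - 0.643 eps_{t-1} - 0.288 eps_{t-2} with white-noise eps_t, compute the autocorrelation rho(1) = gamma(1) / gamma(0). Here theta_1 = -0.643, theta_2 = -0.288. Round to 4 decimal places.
\rho(1) = -0.3059

For an MA(q) process with theta_0 = 1, the autocovariance is
  gamma(k) = sigma^2 * sum_{i=0..q-k} theta_i * theta_{i+k},
and rho(k) = gamma(k) / gamma(0). Sigma^2 cancels.
  numerator   = (1)*(-0.643) + (-0.643)*(-0.288) = -0.457816.
  denominator = (1)^2 + (-0.643)^2 + (-0.288)^2 = 1.496393.
  rho(1) = -0.457816 / 1.496393 = -0.3059.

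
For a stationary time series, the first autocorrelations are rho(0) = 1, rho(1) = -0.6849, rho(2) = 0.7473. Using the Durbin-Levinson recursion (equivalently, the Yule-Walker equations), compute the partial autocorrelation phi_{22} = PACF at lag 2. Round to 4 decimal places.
\phi_{22} = 0.5240

The PACF at lag k is phi_{kk}, the last component of the solution
to the Yule-Walker system G_k phi = r_k where
  (G_k)_{ij} = rho(|i - j|), (r_k)_i = rho(i), i,j = 1..k.
Equivalently, Durbin-Levinson gives phi_{kk} iteratively:
  phi_{11} = rho(1)
  phi_{kk} = [rho(k) - sum_{j=1..k-1} phi_{k-1,j} rho(k-j)]
            / [1 - sum_{j=1..k-1} phi_{k-1,j} rho(j)],
  phi_{k,j} = phi_{k-1,j} - phi_{kk} phi_{k-1,k-j},  j = 1..k-1.
Step k = 1:
  phi_11 = rho(1) = -0.6849.
Step k = 2:
  phi_22 = [rho(2) - phi_11 rho(1)] / [1 - phi_11 rho(1)] = [0.7473 - (-0.6849)(-0.6849)] / [1 - (-0.6849)(-0.6849)]
         = 0.27821199 / 0.53091199 = 0.524.
Therefore phi_{22} = 0.5240.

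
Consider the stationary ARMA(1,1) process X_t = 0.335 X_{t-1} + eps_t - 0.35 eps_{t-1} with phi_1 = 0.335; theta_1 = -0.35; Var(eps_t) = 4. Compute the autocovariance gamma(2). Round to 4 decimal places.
\gamma(2) = -0.0200

Multiply the model equation by X_{t-k} and take expectations. With theta_0 = psi_0 = 1 and psi_j the MA(infinity) weights, this gives
  gamma(k) - sum_i phi_i gamma(k-i) = c_k,
  c_k = sigma^2 * sum_{j=k..q} theta_j psi_{j-k}   (c_k = 0 for k > q),
using gamma(-m) = gamma(m).
psi-weights needed (psi_j = theta_j + sum_i phi_i psi_{j-i}):
  psi_1 = theta_1 + phi_1 = -0.35 + (0.335) = -0.015
Right-hand sides:
  c_0 = sigma^2 (1 + theta_1 psi_1) = 4 * (1 + (-0.35)(-0.015)) = 4 * 1.00525 = 4.021
  c_1 = sigma^2 theta_1 = 4 * (-0.35) = -1.4
  c_2 = 0
Equations for k = 0 and k = 1 (AR order 1):
  gamma(0) = phi_1 gamma(1) + c_0
  gamma(1) = phi_1 gamma(0) + c_1
Substituting the second into the first: gamma(0) (1 - phi_1^2) = c_0 + phi_1 c_1, so
  gamma(0) = (c_0 + phi_1 c_1) / (1 - phi_1^2) = (4.021 + (0.335)(-1.4)) / (1 - (0.335)^2) = 3.552 / 0.887775 = 4.001014.
  gamma(1) = phi_1 gamma(0) + c_1 = (0.335)(4.001014) + (-1.4) = -0.05966.
For k = 2 (> q): gamma(2) = phi_1 gamma(1) = (0.335)(-0.05966) = -0.019986.
Therefore gamma(2) = -0.0200 (to 4 decimal places).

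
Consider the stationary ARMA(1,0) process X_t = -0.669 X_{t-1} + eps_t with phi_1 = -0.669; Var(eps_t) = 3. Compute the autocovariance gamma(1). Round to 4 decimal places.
\gamma(1) = -3.6330

Multiply the model equation by X_{t-k} and take expectations. With theta_0 = psi_0 = 1 and psi_j the MA(infinity) weights, this gives
  gamma(k) - sum_i phi_i gamma(k-i) = c_k,
  c_k = sigma^2 * sum_{j=k..q} theta_j psi_{j-k}   (c_k = 0 for k > q),
using gamma(-m) = gamma(m).
Pure AR (q = 0): c_0 = sigma^2 = 3, c_k = 0 for k >= 1.
Equations for k = 0 and k = 1 (AR order 1):
  gamma(0) = phi_1 gamma(1) + c_0
  gamma(1) = phi_1 gamma(0) + c_1
Substituting the second into the first: gamma(0) (1 - phi_1^2) = c_0 + phi_1 c_1, so
  gamma(0) = c_0 / (1 - phi_1^2) = 3 / (1 - (-0.669)^2) = 3 / 0.552439 = 5.430464.
  gamma(1) = phi_1 gamma(0) = (-0.669)(5.430464) = -3.63298.
Therefore gamma(1) = -3.6330 (to 4 decimal places).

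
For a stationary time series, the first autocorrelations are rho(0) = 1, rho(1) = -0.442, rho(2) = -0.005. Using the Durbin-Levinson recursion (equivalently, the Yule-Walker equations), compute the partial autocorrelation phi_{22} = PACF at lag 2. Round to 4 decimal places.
\phi_{22} = -0.2490

The PACF at lag k is phi_{kk}, the last component of the solution
to the Yule-Walker system G_k phi = r_k where
  (G_k)_{ij} = rho(|i - j|), (r_k)_i = rho(i), i,j = 1..k.
Equivalently, Durbin-Levinson gives phi_{kk} iteratively:
  phi_{11} = rho(1)
  phi_{kk} = [rho(k) - sum_{j=1..k-1} phi_{k-1,j} rho(k-j)]
            / [1 - sum_{j=1..k-1} phi_{k-1,j} rho(j)],
  phi_{k,j} = phi_{k-1,j} - phi_{kk} phi_{k-1,k-j},  j = 1..k-1.
Step k = 1:
  phi_11 = rho(1) = -0.442.
Step k = 2:
  phi_22 = [rho(2) - phi_11 rho(1)] / [1 - phi_11 rho(1)] = [-0.005 - (-0.442)(-0.442)] / [1 - (-0.442)(-0.442)]
         = -0.200364 / 0.804636 = -0.249.
Therefore phi_{22} = -0.2490.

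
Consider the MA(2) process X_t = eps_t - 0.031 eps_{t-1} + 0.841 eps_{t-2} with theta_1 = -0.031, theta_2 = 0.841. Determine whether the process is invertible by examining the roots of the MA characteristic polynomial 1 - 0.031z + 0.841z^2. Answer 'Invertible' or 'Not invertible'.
\text{Invertible}

The MA(q) characteristic polynomial is P(z) = 1 - 0.031z + 0.841z^2.
Invertibility requires all roots to lie outside the unit circle, i.e. |z| > 1 for every root.
Set 1 + (-0.031) z + (0.841) z^2 = 0, i.e. a z^2 + b z + c = 0 with a = 0.841, b = -0.031, c = 1.
Discriminant D = b^2 - 4ac = (-0.031)^2 - 4*(0.841)*1 = 0.000961 - (3.364) = -3.363039.
D < 0, so the roots are the complex-conjugate pair z = (-b +/- i sqrt(-D)) / (2a) = 0.0184 +/- 1.0903i.
For a conjugate pair |z|^2 = z * conj(z) = (product of roots) = c/a = 1/(0.841) = 1.189061, so |z| = sqrt(1.189061) = 1.0904 for both roots.
Moduli of all roots: 1.0904, 1.0904.
All moduli strictly greater than 1? Yes.
Verdict: Invertible.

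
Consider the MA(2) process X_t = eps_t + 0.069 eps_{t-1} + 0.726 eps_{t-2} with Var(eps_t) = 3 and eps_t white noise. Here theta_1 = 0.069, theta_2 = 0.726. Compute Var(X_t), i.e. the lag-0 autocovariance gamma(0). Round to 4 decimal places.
\gamma(0) = 4.5955

For an MA(q) process X_t = eps_t + sum_i theta_i eps_{t-i} with
Var(eps_t) = sigma^2, the variance is
  gamma(0) = sigma^2 * (1 + sum_i theta_i^2).
  sum_i theta_i^2 = (0.069)^2 + (0.726)^2 = 0.004761 + 0.527076 = 0.531837.
  gamma(0) = 3 * (1 + 0.531837) = 3 * 1.531837 = 4.595511, which rounds to 4.5955.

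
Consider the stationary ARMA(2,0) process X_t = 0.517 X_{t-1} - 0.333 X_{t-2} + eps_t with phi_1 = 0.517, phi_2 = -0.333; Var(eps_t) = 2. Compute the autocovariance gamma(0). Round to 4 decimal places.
\gamma(0) = 2.6477

Multiply the model equation by X_{t-k} and take expectations. With theta_0 = psi_0 = 1 and psi_j the MA(infinity) weights, this gives
  gamma(k) - sum_i phi_i gamma(k-i) = c_k,
  c_k = sigma^2 * sum_{j=k..q} theta_j psi_{j-k}   (c_k = 0 for k > q),
using gamma(-m) = gamma(m).
Pure AR (q = 0): c_0 = sigma^2 = 2, c_k = 0 for k >= 1.
Equations for k = 0, 1, 2 (AR order 2, c_2 = 0):
  (E0) gamma(0) = phi_1 gamma(1) + phi_2 gamma(2) + c_0
  (E1) gamma(1) = phi_1 gamma(0) + phi_2 gamma(1) + c_1
  (E2) gamma(2) = phi_1 gamma(1) + phi_2 gamma(0)
From (E1): gamma(1) = A gamma(0) + B with
  A = phi_1 / (1 - phi_2) = 0.517 / 1.333 = 0.387847,   B = c_1 / (1 - phi_2) = 0 / 1.333 = 0.
Insert (E2) into (E0): gamma(0) (1 - phi_2^2) = phi_1 (1 + phi_2) gamma(1) + c_0.
  phi_1 (1 + phi_2) = (0.517)(0.667) = 0.344839,   1 - phi_2^2 = 0.889111.
Replace gamma(1) by A gamma(0) + B and collect gamma(0):
  gamma(0) [0.889111 - (0.344839)(0.387847)] = c_0 = 2
  gamma(0) * 0.755366 = 2
  gamma(0) = 2 / 0.755366 = 2.647722.
Therefore gamma(0) = 2.6477 (to 4 decimal places).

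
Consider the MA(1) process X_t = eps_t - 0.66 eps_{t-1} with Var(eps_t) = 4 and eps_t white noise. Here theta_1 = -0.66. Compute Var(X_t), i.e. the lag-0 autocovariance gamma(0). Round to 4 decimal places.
\gamma(0) = 5.7424

For an MA(q) process X_t = eps_t + sum_i theta_i eps_{t-i} with
Var(eps_t) = sigma^2, the variance is
  gamma(0) = sigma^2 * (1 + sum_i theta_i^2).
  sum_i theta_i^2 = (-0.66)^2 = 0.4356.
  gamma(0) = 4 * (1 + 0.4356) = 4 * 1.4356 = 5.7424.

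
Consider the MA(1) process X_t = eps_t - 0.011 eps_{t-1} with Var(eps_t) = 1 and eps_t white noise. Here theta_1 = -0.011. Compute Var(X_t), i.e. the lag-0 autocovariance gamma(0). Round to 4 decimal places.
\gamma(0) = 1.0001

For an MA(q) process X_t = eps_t + sum_i theta_i eps_{t-i} with
Var(eps_t) = sigma^2, the variance is
  gamma(0) = sigma^2 * (1 + sum_i theta_i^2).
  sum_i theta_i^2 = (-0.011)^2 = 0.000121.
  gamma(0) = 1 * (1 + 0.000121) = 1 * 1.000121 = 1.000121, which rounds to 1.0001.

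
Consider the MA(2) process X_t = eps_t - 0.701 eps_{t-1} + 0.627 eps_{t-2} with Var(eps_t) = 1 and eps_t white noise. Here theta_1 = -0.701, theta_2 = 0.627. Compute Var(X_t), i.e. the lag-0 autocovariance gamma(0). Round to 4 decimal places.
\gamma(0) = 1.8845

For an MA(q) process X_t = eps_t + sum_i theta_i eps_{t-i} with
Var(eps_t) = sigma^2, the variance is
  gamma(0) = sigma^2 * (1 + sum_i theta_i^2).
  sum_i theta_i^2 = (-0.701)^2 + (0.627)^2 = 0.491401 + 0.393129 = 0.88453.
  gamma(0) = 1 * (1 + 0.88453) = 1 * 1.88453 = 1.88453, which rounds to 1.8845.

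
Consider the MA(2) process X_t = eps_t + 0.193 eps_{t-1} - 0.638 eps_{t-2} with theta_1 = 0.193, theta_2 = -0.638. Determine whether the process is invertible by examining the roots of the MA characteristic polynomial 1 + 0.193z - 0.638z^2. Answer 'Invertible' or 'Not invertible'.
\text{Invertible}

The MA(q) characteristic polynomial is P(z) = 1 + 0.193z - 0.638z^2.
Invertibility requires all roots to lie outside the unit circle, i.e. |z| > 1 for every root.
Set 1 + (0.193) z + (-0.638) z^2 = 0, i.e. a z^2 + b z + c = 0 with a = -0.638, b = 0.193, c = 1.
Discriminant D = b^2 - 4ac = (0.193)^2 - 4*(-0.638)*1 = 0.037249 - (-2.552) = 2.589249.
D >= 0, so the roots are real: z = (-b +/- sqrt(D)) / (2a) = (-0.193 +/- 1.609114) / (-1.276).
  z_1 = (-0.193 + 1.609114) / (-1.276) = -1.1098,   |z_1| = 1.1098.
  z_2 = (-0.193 - 1.609114) / (-1.276) = 1.4123,   |z_2| = 1.4123.
Moduli of all roots: 1.1098, 1.4123.
All moduli strictly greater than 1? Yes.
Verdict: Invertible.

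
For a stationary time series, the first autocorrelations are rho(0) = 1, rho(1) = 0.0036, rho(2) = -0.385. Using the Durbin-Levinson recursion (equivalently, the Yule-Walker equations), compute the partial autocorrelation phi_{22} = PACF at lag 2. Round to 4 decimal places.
\phi_{22} = -0.3850

The PACF at lag k is phi_{kk}, the last component of the solution
to the Yule-Walker system G_k phi = r_k where
  (G_k)_{ij} = rho(|i - j|), (r_k)_i = rho(i), i,j = 1..k.
Equivalently, Durbin-Levinson gives phi_{kk} iteratively:
  phi_{11} = rho(1)
  phi_{kk} = [rho(k) - sum_{j=1..k-1} phi_{k-1,j} rho(k-j)]
            / [1 - sum_{j=1..k-1} phi_{k-1,j} rho(j)],
  phi_{k,j} = phi_{k-1,j} - phi_{kk} phi_{k-1,k-j},  j = 1..k-1.
Step k = 1:
  phi_11 = rho(1) = 0.0036.
Step k = 2:
  phi_22 = [rho(2) - phi_11 rho(1)] / [1 - phi_11 rho(1)] = [-0.385 - (0.0036)(0.0036)] / [1 - (0.0036)(0.0036)]
         = -0.38501296 / 0.99998704 = -0.385.
Therefore phi_{22} = -0.3850.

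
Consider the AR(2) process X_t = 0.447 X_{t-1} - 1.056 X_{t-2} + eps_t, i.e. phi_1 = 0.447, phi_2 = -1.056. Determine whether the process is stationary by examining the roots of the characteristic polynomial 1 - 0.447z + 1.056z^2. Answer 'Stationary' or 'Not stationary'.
\text{Not stationary}

The AR(p) characteristic polynomial is P(z) = 1 - 0.447z + 1.056z^2.
Stationarity requires all roots to lie outside the unit circle, i.e. |z| > 1 for every root.
Set 1 + (-0.447) z + (1.056) z^2 = 0, i.e. a z^2 + b z + c = 0 with a = 1.056, b = -0.447, c = 1.
Discriminant D = b^2 - 4ac = (-0.447)^2 - 4*(1.056)*1 = 0.199809 - (4.224) = -4.024191.
D < 0, so the roots are the complex-conjugate pair z = (-b +/- i sqrt(-D)) / (2a) = 0.2116 +/- 0.9498i.
For a conjugate pair |z|^2 = z * conj(z) = (product of roots) = c/a = 1/(1.056) = 0.94697, so |z| = sqrt(0.94697) = 0.9731 for both roots.
Moduli of all roots: 0.9731, 0.9731.
All moduli strictly greater than 1? No.
Verdict: Not stationary.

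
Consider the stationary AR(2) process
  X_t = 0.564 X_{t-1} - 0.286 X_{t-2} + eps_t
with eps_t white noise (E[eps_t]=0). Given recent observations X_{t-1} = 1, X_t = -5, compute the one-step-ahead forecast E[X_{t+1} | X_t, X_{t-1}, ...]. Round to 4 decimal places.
E[X_{t+1} \mid \mathcal F_t] = -3.1060

For an AR(p) model X_t = c + sum_i phi_i X_{t-i} + eps_t, the
one-step-ahead conditional mean is
  E[X_{t+1} | X_t, ...] = c + sum_i phi_i X_{t+1-i}.
Substitute known values:
  E[X_{t+1} | ...] = (0.564) * (-5) + (-0.286) * (1)
                   = -3.1060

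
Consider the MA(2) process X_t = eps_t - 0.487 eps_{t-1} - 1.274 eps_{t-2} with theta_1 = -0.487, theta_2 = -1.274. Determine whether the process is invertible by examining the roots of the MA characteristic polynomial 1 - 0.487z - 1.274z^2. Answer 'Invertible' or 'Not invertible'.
\text{Not invertible}

The MA(q) characteristic polynomial is P(z) = 1 - 0.487z - 1.274z^2.
Invertibility requires all roots to lie outside the unit circle, i.e. |z| > 1 for every root.
Set 1 + (-0.487) z + (-1.274) z^2 = 0, i.e. a z^2 + b z + c = 0 with a = -1.274, b = -0.487, c = 1.
Discriminant D = b^2 - 4ac = (-0.487)^2 - 4*(-1.274)*1 = 0.237169 - (-5.096) = 5.333169.
D >= 0, so the roots are real: z = (-b +/- sqrt(D)) / (2a) = (0.487 +/- 2.309365) / (-2.548).
  z_1 = (0.487 + 2.309365) / (-2.548) = -1.0975,   |z_1| = 1.0975.
  z_2 = (0.487 - 2.309365) / (-2.548) = 0.7152,   |z_2| = 0.7152.
Moduli of all roots: 1.0975, 0.7152.
All moduli strictly greater than 1? No.
Verdict: Not invertible.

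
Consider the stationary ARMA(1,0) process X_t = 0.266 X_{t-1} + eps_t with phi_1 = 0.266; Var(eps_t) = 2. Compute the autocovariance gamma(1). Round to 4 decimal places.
\gamma(1) = 0.5725

Multiply the model equation by X_{t-k} and take expectations. With theta_0 = psi_0 = 1 and psi_j the MA(infinity) weights, this gives
  gamma(k) - sum_i phi_i gamma(k-i) = c_k,
  c_k = sigma^2 * sum_{j=k..q} theta_j psi_{j-k}   (c_k = 0 for k > q),
using gamma(-m) = gamma(m).
Pure AR (q = 0): c_0 = sigma^2 = 2, c_k = 0 for k >= 1.
Equations for k = 0 and k = 1 (AR order 1):
  gamma(0) = phi_1 gamma(1) + c_0
  gamma(1) = phi_1 gamma(0) + c_1
Substituting the second into the first: gamma(0) (1 - phi_1^2) = c_0 + phi_1 c_1, so
  gamma(0) = c_0 / (1 - phi_1^2) = 2 / (1 - (0.266)^2) = 2 / 0.929244 = 2.152287.
  gamma(1) = phi_1 gamma(0) = (0.266)(2.152287) = 0.572508.
Therefore gamma(1) = 0.5725 (to 4 decimal places).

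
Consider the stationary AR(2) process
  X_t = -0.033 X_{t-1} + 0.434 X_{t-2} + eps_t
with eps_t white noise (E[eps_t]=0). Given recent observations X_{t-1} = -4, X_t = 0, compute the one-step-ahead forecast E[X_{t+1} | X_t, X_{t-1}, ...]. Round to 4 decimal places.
E[X_{t+1} \mid \mathcal F_t] = -1.7360

For an AR(p) model X_t = c + sum_i phi_i X_{t-i} + eps_t, the
one-step-ahead conditional mean is
  E[X_{t+1} | X_t, ...] = c + sum_i phi_i X_{t+1-i}.
Substitute known values:
  E[X_{t+1} | ...] = (-0.033) * (0) + (0.434) * (-4)
                   = -1.7360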